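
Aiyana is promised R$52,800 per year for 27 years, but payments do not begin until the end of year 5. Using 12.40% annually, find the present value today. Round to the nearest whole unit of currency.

PV at t=4 (ordinary 27-year annuity): 52800 × a(27|0.124) = 52800 × 7.721047 = 407,671.2731
PV₀ = 407,671.2731 / (1+0.124)^4 = 407,671.2731 / 1.596119 = 255,414.0977

R$255,414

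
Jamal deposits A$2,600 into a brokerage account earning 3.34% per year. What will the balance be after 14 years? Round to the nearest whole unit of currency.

A$4,118

FV = 2,600 × (1 + 0.0334)^14 = 4,118.4306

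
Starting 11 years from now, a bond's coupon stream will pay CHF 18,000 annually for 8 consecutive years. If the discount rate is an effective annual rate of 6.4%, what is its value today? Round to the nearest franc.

CHF 59,168

PV at t=10 (ordinary 8-year annuity): 18000 × a(8|0.064) = 18000 × 6.112668 = 110,028.0229
Discount back 10 years: 110,028.0229 × (1+0.064)^(−10) = 110,028.0229 × 0.537754 = 59,168.0191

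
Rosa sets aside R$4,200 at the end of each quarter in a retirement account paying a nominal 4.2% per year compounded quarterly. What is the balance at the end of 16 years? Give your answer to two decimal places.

With 4 periods per year: i = 0.0105, n = 64.
FV = PMT · [(1+i)^n − 1] / i = 4200 · 90.600127 = 380,520.5355

R$380,520.54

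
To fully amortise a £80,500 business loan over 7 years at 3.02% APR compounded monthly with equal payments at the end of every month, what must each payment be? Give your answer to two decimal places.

i = 0.0302/12 = 0.00251667 per month; n = 7·12 = 84.
Annuity-PV factor = 75.629717; PMT = 80500 / 75.629717 = 1,064.3964

£1,064.40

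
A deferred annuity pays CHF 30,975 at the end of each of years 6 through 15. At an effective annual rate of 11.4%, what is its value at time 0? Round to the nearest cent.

CHF 104,567.03

PV at t=5 (ordinary 10-year annuity): 30975 × a(10|0.114) = 30975 × 5.791745 = 179,399.2926
Discount back 5 years: 179,399.2926 × (1+0.114)^(−5) = 179,399.2926 × 0.582873 = 104,567.0298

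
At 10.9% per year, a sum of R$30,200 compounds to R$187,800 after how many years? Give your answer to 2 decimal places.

17.66 years

(1+i)^n = 187800/30200 = 6.21854, so n = ln 6.21854 / ln 1.109 = 17.6644 years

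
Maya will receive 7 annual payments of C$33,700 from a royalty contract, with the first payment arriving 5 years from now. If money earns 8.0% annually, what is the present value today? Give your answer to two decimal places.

C$128,964.42

Value one period before first payment (t=4): 33700 × [1 − (1+0.08)^(−7)] / 0.08 = 33700 × 5.206370 = 175,454.6710
Discount back 4 years: 175,454.6710 × (1+0.08)^(−4) = 175,454.6710 × 0.735030 = 128,964.4210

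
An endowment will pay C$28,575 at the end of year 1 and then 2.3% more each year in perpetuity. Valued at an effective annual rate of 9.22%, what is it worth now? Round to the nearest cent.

PV = D₁/(r − g) = 28575/(0.0922 − 0.023) = 412,933.5260

C$412,933.53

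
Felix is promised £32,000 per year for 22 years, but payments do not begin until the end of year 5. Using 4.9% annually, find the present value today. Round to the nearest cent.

£351,052.36

Value one period before first payment (t=4): 32000 × [1 − (1+0.049)^(−22)] / 0.049 = 32000 × 13.283847 = 425,083.1097
Discount back 4 years: 425,083.1097 × (1+0.049)^(−4) = 425,083.1097 × 0.825844 = 351,052.3594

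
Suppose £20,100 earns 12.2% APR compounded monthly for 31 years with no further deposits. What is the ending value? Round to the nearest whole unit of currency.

£865,774

Periodic rate i = 0.122/12 = 0.0101667; n = 31 × 12 = 372 periods.
20,100 × (1+0.0101667)^372 = 20,100 × 43.073336 = 865,774.0539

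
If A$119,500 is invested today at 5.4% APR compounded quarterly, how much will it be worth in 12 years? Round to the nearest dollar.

A$227,462

Periodic rate i = 0.054/4 = 0.0135; n = 12 × 4 = 48 periods.
FV = PV·(1+i)^n = 119,500 × 1.903444 = 227,461.5796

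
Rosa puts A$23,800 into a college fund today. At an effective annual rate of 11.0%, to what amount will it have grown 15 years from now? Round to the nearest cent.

FV = 23,800 × (1 + 0.11)^15 = 113,873.2298

A$113,873.23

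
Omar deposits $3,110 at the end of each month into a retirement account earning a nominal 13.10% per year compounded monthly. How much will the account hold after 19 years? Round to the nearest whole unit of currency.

$3,101,775

With 12 periods per year: i = 0.0109167, n = 228.
FV = 3110 × [(1+0.0109167)^228 − 1] / 0.0109167 = 3110 × 997.355307 = 3,101,775.0050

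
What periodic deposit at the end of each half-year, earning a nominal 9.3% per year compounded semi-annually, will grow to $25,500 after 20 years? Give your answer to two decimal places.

$229.80

i = 0.093/2 = 0.0465 per half-year; n = 20·2 = 40.
PMT = 25500 / ( [(1+0.0465)^40 − 1] / 0.0465 ) = 25500 / 110.964263 = 229.8037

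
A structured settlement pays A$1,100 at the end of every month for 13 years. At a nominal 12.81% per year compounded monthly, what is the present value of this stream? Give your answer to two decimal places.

With 12 periods per year: i = 0.010675, n = 156.
PV = 1100 × [1 − (1+0.010675)^(−156)] / 0.010675 = 1100 × 75.802290 = 83,382.5192

A$83,382.52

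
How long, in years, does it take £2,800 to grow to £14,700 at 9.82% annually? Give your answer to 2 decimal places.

17.70 years

n = ln(14700/2800) / ln(1+0.0982) = ln(5.25000) / 0.093672 = 17.7024 years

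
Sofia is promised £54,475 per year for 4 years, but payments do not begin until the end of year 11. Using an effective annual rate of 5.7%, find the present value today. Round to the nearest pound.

PV at t=10 (ordinary 4-year annuity): 54475 × a(4|0.057) = 54475 × 3.489043 = 190,065.5986
Discount back 10 years: 190,065.5986 × (1+0.057)^(−10) = 190,065.5986 × 0.574447 = 109,182.6535

£109,183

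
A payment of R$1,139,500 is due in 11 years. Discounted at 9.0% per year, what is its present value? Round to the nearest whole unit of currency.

R$441,594

PV = 1,139,500 / (1 + 0.09)^11 = 1,139,500 / 2.580426 = 441,593.6830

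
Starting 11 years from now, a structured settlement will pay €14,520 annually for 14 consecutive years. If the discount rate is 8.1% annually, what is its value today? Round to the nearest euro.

€54,619

Value one period before first payment (t=10): 14520 × [1 − (1+0.081)^(−14)] / 0.081 = 14520 × 8.196566 = 119,014.1381
PV₀ = 119,014.1381 / (1+0.081)^10 = 119,014.1381 / 2.178999 = 54,618.7323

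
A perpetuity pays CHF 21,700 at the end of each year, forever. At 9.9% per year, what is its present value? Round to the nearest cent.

PV = PMT / i = 21700 / 0.099 = 219,191.9192

CHF 219,191.92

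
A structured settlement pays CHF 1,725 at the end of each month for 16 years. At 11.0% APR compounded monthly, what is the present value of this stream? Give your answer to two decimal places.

CHF 155,545.48

With 12 periods per year: i = 0.00916667, n = 192.
Annuity factor a(192|0.00916667) = 90.171293; PV = 1725 × 90.171293 = 155,545.4805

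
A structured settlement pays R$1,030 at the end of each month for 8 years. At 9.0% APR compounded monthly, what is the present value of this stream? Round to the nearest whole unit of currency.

R$70,306

With 12 periods per year: i = 0.0075, n = 96.
PV = PMT · [1 − (1+i)^(−n)] / i = 1030 · 68.258439 = 70,306.1917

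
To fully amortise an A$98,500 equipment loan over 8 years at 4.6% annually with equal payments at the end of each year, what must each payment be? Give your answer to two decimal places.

A$14,994.62

PMT = 98500 / ( [1 − (1+0.046)^(−8)] / 0.046 ) = 98500 / 6.569022 = 14,994.6223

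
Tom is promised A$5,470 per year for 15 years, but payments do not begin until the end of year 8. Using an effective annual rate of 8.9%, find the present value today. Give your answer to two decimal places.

A$24,419.26

Value one period before first payment (t=7): 5470 × [1 − (1+0.089)^(−15)] / 0.089 = 5470 × 8.108495 = 44,353.4666
PV₀ = 44,353.4666 / (1+0.089)^7 = 44,353.4666 / 1.816332 = 24,419.2551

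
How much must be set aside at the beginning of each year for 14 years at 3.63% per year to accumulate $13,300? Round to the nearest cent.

$719.62

PMT = 13300 / ( [(1+0.0363)^14 − 1] / 0.0363 × (1+i) ) = 13300 / 18.481885 = 719.6236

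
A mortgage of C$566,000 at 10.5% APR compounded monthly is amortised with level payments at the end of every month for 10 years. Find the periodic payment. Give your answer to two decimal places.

With 12 periods per year: i = 0.00875, n = 120.
PMT = 566000 / ( [1 − (1+0.00875)^(−120)] / 0.00875 ) = 566000 / 74.109758 = 7,637.3208

C$7,637.32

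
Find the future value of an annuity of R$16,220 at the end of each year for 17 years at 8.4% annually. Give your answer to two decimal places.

R$567,702.76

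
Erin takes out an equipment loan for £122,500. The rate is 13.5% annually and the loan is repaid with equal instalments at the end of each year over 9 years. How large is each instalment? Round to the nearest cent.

£24,316.88

Annuity-PV factor = 5.037652; PMT = 122500 / 5.037652 = 24,316.8829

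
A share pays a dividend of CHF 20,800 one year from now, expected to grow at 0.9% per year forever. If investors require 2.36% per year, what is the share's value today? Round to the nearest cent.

CHF 1,424,657.53

PV = D₁/(r − g) = 20800/(0.0236 − 0.009) = 1,424,657.5342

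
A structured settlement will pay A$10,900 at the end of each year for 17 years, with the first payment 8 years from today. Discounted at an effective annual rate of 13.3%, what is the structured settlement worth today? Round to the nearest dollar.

A$30,102

PV at t=7 (ordinary 17-year annuity): 10900 × a(17|0.133) = 10900 × 6.618802 = 72,144.9464
PV₀ = 72,144.9464 / (1+0.133)^7 = 72,144.9464 / 2.396676 = 30,102.0828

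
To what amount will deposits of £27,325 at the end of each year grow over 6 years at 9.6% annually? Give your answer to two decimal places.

FV = PMT · [(1+i)^n − 1] / i = 27325 · 7.638109 = 208,711.3230

£208,711.32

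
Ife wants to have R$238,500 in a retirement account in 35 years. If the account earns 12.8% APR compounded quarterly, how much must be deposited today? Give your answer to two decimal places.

R$2,899.55

With 4 periods per year: i = 0.032, n = 140.
PV = 238,500 / (1 + 0.032)^140 = 238,500 / 82.254112 = 2,899.5511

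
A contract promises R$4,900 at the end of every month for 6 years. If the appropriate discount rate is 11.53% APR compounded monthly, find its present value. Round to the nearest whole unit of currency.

i = 0.1153/12 = 0.00960833 per month; n = 6·12 = 72.
PV = PMT · [1 − (1+i)^(−n)] / i = 4900 · 51.795643 = 253,798.6511

R$253,799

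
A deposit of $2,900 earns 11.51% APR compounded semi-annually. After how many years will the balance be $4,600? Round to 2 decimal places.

4.12 years

Periodic rate i = 0.1151/2 = 0.05755.
(1+i)^n = 4600/2900 = 1.58621, so n = ln 1.58621 / ln 1.05755 = 8.2450 half-years
= 8.2450/2 years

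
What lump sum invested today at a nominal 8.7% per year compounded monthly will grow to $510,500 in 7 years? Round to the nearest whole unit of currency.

$278,269

Periodic rate i = 0.087/12 = 0.00725; n = 7 × 12 = 84 periods.
PV = FV·(1+i)^(−n) = 510,500 × 0.545091 = 278,268.8270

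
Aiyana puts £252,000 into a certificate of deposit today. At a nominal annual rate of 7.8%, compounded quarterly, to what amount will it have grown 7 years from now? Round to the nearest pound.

£432,756

With 4 periods per year: i = 0.0195, n = 28.
FV = PV·(1+i)^n = 252,000 × 1.717285 = 432,755.8865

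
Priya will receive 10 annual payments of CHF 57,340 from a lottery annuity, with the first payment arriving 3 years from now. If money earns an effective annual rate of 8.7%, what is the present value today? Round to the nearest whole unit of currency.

CHF 315,596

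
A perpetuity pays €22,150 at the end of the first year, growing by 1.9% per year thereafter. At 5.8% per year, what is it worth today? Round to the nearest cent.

€567,948.72

PV = PMT / (i − g) = 22150 / (0.058 − 0.019) = 22150 / 0.039000 = 567,948.7179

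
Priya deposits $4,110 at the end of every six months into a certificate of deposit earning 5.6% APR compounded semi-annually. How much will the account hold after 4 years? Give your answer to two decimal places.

$36,289.14

i = 0.056/2 = 0.028 per half-year; n = 4·2 = 8.
FV = PMT · [(1+i)^n − 1] / i = 4110 · 8.829476 = 36,289.1445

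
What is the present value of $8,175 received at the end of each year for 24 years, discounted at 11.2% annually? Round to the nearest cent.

$67,279.51

PV = 8175 × [1 − (1+0.112)^(−24)] / 0.112 = 8175 × 8.229909 = 67,279.5101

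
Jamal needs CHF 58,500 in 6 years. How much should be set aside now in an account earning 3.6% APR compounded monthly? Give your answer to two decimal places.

i = 0.036/12 = 0.003 per month; n = 6·12 = 72.
Discount factor = (1+0.003)^(−72) = 0.805996; PV = 58,500 × 0.805996 = 47,150.7591

CHF 47,150.76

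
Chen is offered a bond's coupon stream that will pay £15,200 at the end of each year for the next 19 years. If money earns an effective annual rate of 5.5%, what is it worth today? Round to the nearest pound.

Annuity factor a(19|0.055) = 11.607654; PV = 15200 × 11.607654 = 176,436.3335

£176,436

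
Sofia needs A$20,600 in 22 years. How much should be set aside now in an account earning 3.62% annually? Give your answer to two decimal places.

A$9,421.24

PV = FV·(1+i)^(−n) = 20,600 × 0.457342 = 9,421.2447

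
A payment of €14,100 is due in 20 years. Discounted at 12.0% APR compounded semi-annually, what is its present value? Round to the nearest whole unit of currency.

€1,371

i = 0.12/2 = 0.06 per half-year; n = 20·2 = 40.
PV = FV·(1+i)^(−n) = 14,100 × 0.097222 = 1,370.8328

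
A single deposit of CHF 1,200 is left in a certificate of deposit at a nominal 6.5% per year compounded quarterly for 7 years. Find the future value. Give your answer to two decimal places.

With 4 periods per year: i = 0.01625, n = 28.
FV = PV·(1+i)^n = 1,200 × 1.570419 = 1,884.5032

CHF 1,884.50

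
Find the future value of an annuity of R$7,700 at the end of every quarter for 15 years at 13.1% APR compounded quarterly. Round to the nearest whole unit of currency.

R$1,390,403

With 4 periods per year: i = 0.03275, n = 60.
FV = 7700 × [(1+0.03275)^60 − 1] / 0.03275 = 7700 × 180.571813 = 1,390,402.9602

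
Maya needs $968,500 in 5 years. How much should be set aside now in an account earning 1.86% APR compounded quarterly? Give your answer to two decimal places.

$882,681.15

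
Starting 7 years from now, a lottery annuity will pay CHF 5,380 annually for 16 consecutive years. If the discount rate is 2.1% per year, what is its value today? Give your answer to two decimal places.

CHF 63,976.46

PV at t=6 (ordinary 16-year annuity): 5380 × a(16|0.021) = 5380 × 13.470768 = 72,472.7306
Discount back 6 years: 72,472.7306 × (1+0.021)^(−6) = 72,472.7306 × 0.882766 = 63,976.4551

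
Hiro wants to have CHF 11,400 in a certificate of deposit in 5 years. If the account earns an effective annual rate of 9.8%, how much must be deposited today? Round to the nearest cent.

CHF 7,143.21

PV = FV·(1+i)^(−n) = 11,400 × 0.626597 = 7,143.2056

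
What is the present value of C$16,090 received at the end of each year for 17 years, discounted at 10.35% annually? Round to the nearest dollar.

PV = PMT · [1 − (1+i)^(−n)] / i = 16090 · 7.850788 = 126,319.1781

C$126,319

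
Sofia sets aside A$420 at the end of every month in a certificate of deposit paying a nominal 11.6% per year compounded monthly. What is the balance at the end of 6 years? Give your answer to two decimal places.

A$43,405.74

Periodic rate i = 0.116/12 = 0.00966667; n = 6 × 12 = 72 periods.
FV = PMT · [(1+i)^n − 1] / i = 420 · 103.346992 = 43,405.7367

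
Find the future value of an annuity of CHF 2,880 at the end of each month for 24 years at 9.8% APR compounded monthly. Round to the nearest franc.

i = 0.098/12 = 0.00816667 per month; n = 24·12 = 288.
FV = PMT · [(1+i)^n − 1] / i = 2880 · 1151.838447 = 3,317,294.7277

CHF 3,317,295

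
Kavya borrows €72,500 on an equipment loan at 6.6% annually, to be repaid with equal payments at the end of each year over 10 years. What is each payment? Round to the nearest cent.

€10,132.34

Annuity-PV factor = 7.155308; PMT = 72500 / 7.155308 = 10,132.3376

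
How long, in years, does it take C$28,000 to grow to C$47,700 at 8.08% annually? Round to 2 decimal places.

6.86 years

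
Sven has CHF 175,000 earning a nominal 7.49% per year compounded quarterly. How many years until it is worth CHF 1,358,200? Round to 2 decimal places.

Periodic rate i = 0.0749/4 = 0.018725.
(1+i)^n = 1.3582e+06/175000 = 7.76114, so n = ln 7.76114 / ln 1.01873 = 110.4542 quarters
= 110.4542/4 years

27.61 years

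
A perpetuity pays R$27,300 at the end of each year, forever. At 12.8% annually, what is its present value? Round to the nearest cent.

PV = C/r = 27300/0.128 = 213,281.2500

R$213,281.25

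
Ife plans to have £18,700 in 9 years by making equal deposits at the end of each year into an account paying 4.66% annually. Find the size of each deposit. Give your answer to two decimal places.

£1,719.80

PMT = 18700 / ( [(1+0.0466)^9 − 1] / 0.0466 ) = 18700 / 10.873375 = 1,719.7973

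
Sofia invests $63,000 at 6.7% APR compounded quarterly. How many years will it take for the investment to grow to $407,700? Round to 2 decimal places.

28.10 years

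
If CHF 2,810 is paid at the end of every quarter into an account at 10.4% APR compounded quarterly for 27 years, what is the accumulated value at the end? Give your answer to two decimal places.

CHF 1,620,337.71

Periodic rate i = 0.104/4 = 0.026; n = 27 × 4 = 108 periods.
Accumulation factor s(108|0.026) = 576.632639; FV = 2810 × 576.632639 = 1,620,337.7150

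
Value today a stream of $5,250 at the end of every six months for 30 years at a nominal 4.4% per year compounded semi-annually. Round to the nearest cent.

$173,969.34

With 2 periods per year: i = 0.022, n = 60.
Annuity factor a(60|0.022) = 33.137017; PV = 5250 × 33.137017 = 173,969.3397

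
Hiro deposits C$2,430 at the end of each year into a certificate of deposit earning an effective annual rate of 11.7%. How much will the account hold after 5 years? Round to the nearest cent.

C$15,345.66

Accumulation factor s(5|0.117) = 6.315085; FV = 2430 × 6.315085 = 15,345.6577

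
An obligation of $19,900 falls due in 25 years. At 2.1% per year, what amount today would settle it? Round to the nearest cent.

PV = 19,900 / (1 + 0.021)^25 = 19,900 / 1.681294 = 11,836.1245

$11,836.12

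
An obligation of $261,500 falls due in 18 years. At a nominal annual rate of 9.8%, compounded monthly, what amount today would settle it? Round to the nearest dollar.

$45,132

With 12 periods per year: i = 0.00816667, n = 216.
PV = FV·(1+i)^(−n) = 261,500 × 0.172590 = 45,132.3058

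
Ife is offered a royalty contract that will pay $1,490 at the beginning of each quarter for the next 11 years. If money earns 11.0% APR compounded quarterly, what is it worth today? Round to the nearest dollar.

i = 0.11/4 = 0.0275 per quarter; n = 11·4 = 44.
PV = 1490 × [1 − (1+0.0275)^(−44)] / 0.0275 × (1+i) = 1490 × 26.038366 = 38,797.1648
(annuity-due: payments at period start, so ×(1+i).)

$38,797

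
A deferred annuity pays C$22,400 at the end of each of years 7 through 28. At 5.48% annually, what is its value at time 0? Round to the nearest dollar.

Value one period before first payment (t=6): 22400 × [1 − (1+0.0548)^(−22)] / 0.0548 = 22400 × 12.605608 = 282,365.6081
Discount back 6 years: 282,365.6081 × (1+0.0548)^(−6) = 282,365.6081 × 0.726071 = 205,017.5655

C$205,018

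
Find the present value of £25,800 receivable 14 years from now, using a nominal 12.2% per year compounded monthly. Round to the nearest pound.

i = 0.122/12 = 0.0101667 per month; n = 14·12 = 168.
PV = FV·(1+i)^(−n) = 25,800 × 0.182798 = 4,716.1766

£4,716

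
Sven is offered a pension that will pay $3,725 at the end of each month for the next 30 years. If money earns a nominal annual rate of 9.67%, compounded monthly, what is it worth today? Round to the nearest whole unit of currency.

i = 0.0967/12 = 0.00805833 per month; n = 30·12 = 360.
Annuity factor a(360|0.00805833) = 117.194082; PV = 3725 × 117.194082 = 436,547.9543

$436,548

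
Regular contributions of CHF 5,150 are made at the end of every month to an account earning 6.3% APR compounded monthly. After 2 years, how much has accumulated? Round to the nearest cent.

CHF 131,357.74

i = 0.063/12 = 0.00525 per month; n = 2·12 = 24.
FV = 5150 × [(1+0.00525)^24 − 1] / 0.00525 = 5150 × 25.506357 = 131,357.7383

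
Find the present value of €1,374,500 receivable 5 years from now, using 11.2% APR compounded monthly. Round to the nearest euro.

€787,169

i = 0.112/12 = 0.00933333 per month; n = 5·12 = 60.
PV = 1,374,500 / (1 + 0.00933333)^60 = 1,374,500 / 1.746132 = 787,168.6287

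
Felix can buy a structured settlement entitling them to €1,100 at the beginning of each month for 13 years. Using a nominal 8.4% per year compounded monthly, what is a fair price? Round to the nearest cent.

With 12 periods per year: i = 0.007, n = 156.
PV = PMT · [1 − (1+i)^(−n)] / i × (1+i) = 1100 · 95.402653 = 104,942.9185
(Beginning-of-period payments → annuity-due factor ×(1+i).)

€104,942.92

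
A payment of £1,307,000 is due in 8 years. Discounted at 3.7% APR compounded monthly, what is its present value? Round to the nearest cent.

With 12 periods per year: i = 0.00308333, n = 96.
PV = 1,307,000 / (1 + 0.00308333)^96 = 1,307,000 / 1.343858 = 972,572.9749

£972,572.97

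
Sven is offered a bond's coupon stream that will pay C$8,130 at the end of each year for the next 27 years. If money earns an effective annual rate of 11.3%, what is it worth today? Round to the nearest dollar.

Annuity factor a(27|0.113) = 8.358025; PV = 8130 × 8.358025 = 67,950.7445

C$67,951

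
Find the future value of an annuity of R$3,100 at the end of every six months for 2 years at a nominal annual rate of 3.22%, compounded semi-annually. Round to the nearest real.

With 2 periods per year: i = 0.0161, n = 4.
FV = PMT · [(1+i)^n − 1] / i = 3100 · 4.097641 = 12,702.6871

R$12,703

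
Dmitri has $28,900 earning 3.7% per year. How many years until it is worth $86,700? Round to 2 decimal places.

n = ln(86700/28900) / ln(1+0.037) = ln(3.00000) / 0.036332 = 30.2382 years

30.24 years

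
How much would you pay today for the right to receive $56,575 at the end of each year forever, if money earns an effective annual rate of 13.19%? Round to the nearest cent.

PV = C/r = 56575/0.1319 = 428,923.4268

$428,923.43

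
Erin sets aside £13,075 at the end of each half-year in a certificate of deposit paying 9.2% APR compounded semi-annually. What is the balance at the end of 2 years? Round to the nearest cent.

i = 0.092/2 = 0.046 per half-year; n = 2·2 = 4.
FV = PMT · [(1+i)^n − 1] / i = 13075 · 4.284561 = 56,020.6395

£56,020.64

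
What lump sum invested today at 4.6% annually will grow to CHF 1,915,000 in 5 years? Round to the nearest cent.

CHF 1,529,362.21

Discount factor = (1+0.046)^(−5) = 0.798623; PV = 1,915,000 × 0.798623 = 1,529,362.2133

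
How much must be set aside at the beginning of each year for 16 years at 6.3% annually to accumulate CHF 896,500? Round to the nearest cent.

CHF 32,048.63

PMT = 896500 / ( [(1+0.063)^16 − 1] / 0.063 × (1+i) ) = 896500 / 27.973112 = 32,048.6334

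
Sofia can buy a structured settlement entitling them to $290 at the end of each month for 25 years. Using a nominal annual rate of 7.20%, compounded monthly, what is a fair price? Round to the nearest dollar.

$40,301

With 12 periods per year: i = 0.006, n = 300.
PV = PMT · [1 − (1+i)^(−n)] / i = 290 · 138.968276 = 40,300.8001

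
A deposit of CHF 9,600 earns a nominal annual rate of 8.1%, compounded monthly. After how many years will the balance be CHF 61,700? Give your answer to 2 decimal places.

23.05 years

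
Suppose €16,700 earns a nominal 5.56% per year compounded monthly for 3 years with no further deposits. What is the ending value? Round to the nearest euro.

€19,724

Periodic rate i = 0.0556/12 = 0.00463333; n = 3 × 12 = 36 periods.
FV = PV·(1+i)^n = 16,700 × 1.181063 = 19,723.7499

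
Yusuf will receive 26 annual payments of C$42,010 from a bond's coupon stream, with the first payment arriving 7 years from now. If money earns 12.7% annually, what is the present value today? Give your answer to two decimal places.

PV at t=6 (ordinary 26-year annuity): 42010 × a(26|0.127) = 42010 × 7.522314 = 316,012.4134
Discount back 6 years: 316,012.4134 × (1+0.127)^(−6) = 316,012.4134 × 0.488041 = 154,227.0836

C$154,227.08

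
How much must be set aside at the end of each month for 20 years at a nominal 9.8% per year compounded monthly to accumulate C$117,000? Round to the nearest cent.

C$158.12

With 12 periods per year: i = 0.00816667, n = 240.
PMT = 117000 / ( [(1+0.00816667)^240 − 1] / 0.00816667 ) = 117000 / 739.964151 = 158.1158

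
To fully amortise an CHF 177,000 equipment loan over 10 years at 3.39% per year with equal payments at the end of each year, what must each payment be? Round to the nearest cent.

CHF 21,164.89

PMT = 177000 / ( [1 − (1+0.0339)^(−10)] / 0.0339 ) = 177000 / 8.362907 = 21,164.8887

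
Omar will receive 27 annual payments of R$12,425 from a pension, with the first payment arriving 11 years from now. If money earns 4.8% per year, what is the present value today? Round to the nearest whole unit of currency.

R$116,297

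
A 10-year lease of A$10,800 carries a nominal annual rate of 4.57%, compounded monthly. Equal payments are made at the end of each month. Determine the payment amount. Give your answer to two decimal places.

A$112.29

Periodic rate i = 0.0457/12 = 0.00380833; n = 10 × 12 = 120 periods.
PMT = 10800 / ( [1 − (1+0.00380833)^(−120)] / 0.00380833 ) = 10800 / 96.175883 = 112.2943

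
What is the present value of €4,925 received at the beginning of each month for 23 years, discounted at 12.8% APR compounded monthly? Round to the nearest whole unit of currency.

€441,687

With 12 periods per year: i = 0.0106667, n = 276.
PV = PMT · [1 − (1+i)^(−n)] / i × (1+i) = 4925 · 89.682577 = 441,686.6916
Payments are at the start of each period, so multiply by (1+i).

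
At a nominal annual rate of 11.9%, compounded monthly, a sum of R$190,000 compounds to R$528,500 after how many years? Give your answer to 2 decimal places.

8.64 years

Periodic rate i = 0.119/12 = 0.00991667.
(1+i)^n = 528500/190000 = 2.78158, so n = ln 2.78158 / ln 1.00992 = 103.6722 months
= 103.6722/12 years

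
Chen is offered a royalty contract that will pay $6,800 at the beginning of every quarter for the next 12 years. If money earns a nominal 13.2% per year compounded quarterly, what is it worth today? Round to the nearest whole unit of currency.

$168,060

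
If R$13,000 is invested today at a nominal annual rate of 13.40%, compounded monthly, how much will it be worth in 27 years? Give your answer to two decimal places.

With 12 periods per year: i = 0.0111667, n = 324.
FV = PV·(1+i)^n = 13,000 × 36.523235 = 474,802.0549

R$474,802.05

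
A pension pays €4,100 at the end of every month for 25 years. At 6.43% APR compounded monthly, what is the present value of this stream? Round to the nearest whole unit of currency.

€611,174

Periodic rate i = 0.0643/12 = 0.00535833; n = 25 × 12 = 300 periods.
Annuity factor a(300|0.00535833) = 149.066919; PV = 4100 × 149.066919 = 611,174.3683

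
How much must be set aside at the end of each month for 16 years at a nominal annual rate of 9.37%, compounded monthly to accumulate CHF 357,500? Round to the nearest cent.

Periodic rate i = 0.0937/12 = 0.00780833; n = 16 × 12 = 192 periods.
FV-annuity factor = 442.105313; PMT = 357500 / 442.105313 = 808.6309

CHF 808.63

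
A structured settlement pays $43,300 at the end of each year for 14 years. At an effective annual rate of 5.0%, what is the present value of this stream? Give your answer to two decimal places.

$428,611.15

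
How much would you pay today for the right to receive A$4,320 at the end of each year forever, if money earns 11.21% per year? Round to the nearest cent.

A$38,537.02

PV = PMT / i = 4320 / 0.1121 = 38,537.0205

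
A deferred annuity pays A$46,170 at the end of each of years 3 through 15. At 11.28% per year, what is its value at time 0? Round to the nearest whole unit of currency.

A$248,160

Value one period before first payment (t=2): 46170 × [1 − (1+0.1128)^(−13)] / 0.1128 = 46170 × 6.655879 = 307,301.9149
Discount back 2 years: 307,301.9149 × (1+0.1128)^(−2) = 307,301.9149 × 0.807543 = 248,159.5726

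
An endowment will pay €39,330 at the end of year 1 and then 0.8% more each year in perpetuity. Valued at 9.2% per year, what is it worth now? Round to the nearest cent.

€468,214.29

PV = D₁/(r − g) = 39330/(0.092 − 0.008) = 468,214.2857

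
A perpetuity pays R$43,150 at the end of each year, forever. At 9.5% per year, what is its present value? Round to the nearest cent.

PV = C/r = 43150/0.095 = 454,210.5263

R$454,210.53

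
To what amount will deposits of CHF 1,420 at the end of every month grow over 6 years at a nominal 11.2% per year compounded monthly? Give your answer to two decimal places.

CHF 144,848.58

i = 0.112/12 = 0.00933333 per month; n = 6·12 = 72.
FV = 1420 × [(1+0.00933333)^72 − 1] / 0.00933333 = 1420 × 102.006042 = 144,848.5798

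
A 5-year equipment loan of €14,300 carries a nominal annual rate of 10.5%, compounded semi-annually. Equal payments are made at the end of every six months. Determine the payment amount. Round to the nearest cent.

Periodic rate i = 0.105/2 = 0.0525; n = 5 × 2 = 10 periods.
Annuity-PV factor = 7.628840; PMT = 14300 / 7.628840 = 1,874.4657

€1,874.47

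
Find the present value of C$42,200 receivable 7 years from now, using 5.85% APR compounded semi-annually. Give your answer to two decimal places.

C$28,185.14

Periodic rate i = 0.0585/2 = 0.02925; n = 7 × 2 = 14 periods.
Discount factor = (1+0.02925)^(−14) = 0.667894; PV = 42,200 × 0.667894 = 28,185.1397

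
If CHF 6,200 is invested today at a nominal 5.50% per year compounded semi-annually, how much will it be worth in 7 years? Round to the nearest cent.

CHF 9,064.36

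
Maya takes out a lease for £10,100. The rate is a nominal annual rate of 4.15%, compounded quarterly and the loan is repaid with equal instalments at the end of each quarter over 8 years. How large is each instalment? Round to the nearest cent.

£372.53

With 4 periods per year: i = 0.010375, n = 32.
PMT = 10100 / ( [1 − (1+0.010375)^(−32)] / 0.010375 ) = 10100 / 27.111751 = 372.5322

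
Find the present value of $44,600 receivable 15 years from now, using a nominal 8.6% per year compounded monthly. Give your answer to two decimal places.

i = 0.086/12 = 0.00716667 per month; n = 15·12 = 180.
PV = 44,600 / (1 + 0.00716667)^180 = 44,600 / 3.616112 = 12,333.6881

$12,333.69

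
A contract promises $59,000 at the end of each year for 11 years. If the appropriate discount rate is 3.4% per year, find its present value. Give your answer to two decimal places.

PV = PMT · [1 − (1+i)^(−n)] / i = 59000 · 9.050950 = 534,006.0362

$534,006.04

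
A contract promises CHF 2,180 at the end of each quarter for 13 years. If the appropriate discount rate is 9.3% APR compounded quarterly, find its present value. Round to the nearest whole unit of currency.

i = 0.093/4 = 0.02325 per quarter; n = 13·4 = 52.
PV = 2180 × [1 − (1+0.02325)^(−52)] / 0.02325 = 2180 × 29.993304 = 65,385.4030

CHF 65,385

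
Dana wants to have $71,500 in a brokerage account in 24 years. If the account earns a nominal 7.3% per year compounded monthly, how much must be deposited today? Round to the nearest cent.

$12,466.00

i = 0.073/12 = 0.00608333 per month; n = 24·12 = 288.
Discount factor = (1+0.00608333)^(−288) = 0.174350; PV = 71,500 × 0.174350 = 12,466.0000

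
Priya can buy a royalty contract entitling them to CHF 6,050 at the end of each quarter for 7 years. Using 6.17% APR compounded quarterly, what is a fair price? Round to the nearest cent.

CHF 136,720.74

Periodic rate i = 0.0617/4 = 0.015425; n = 7 × 4 = 28 periods.
PV = 6050 × [1 − (1+0.015425)^(−28)] / 0.015425 = 6050 × 22.598470 = 136,720.7439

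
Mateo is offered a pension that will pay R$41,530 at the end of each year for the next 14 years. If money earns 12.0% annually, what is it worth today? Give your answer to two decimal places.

R$275,267.83

PV = PMT · [1 − (1+i)^(−n)] / i = 41530 · 6.628168 = 275,267.8265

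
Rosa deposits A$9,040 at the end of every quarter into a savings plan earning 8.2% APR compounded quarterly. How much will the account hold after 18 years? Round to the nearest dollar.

Periodic rate i = 0.082/4 = 0.0205; n = 18 × 4 = 72 periods.
FV = 9040 × [(1+0.0205)^72 − 1] / 0.0205 = 9040 × 161.492163 = 1,459,889.1580

A$1,459,889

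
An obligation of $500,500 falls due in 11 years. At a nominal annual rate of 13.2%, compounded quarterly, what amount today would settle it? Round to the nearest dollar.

$119,947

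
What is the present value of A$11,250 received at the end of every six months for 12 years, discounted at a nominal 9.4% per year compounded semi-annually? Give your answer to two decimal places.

A$159,867.71

With 2 periods per year: i = 0.047, n = 24.
PV = 11250 × [1 − (1+0.047)^(−24)] / 0.047 = 11250 × 14.210463 = 159,867.7106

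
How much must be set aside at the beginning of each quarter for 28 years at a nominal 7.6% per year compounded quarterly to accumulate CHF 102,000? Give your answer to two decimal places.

With 4 periods per year: i = 0.019, n = 112.
PMT = 102000 / ( [(1+0.019)^112 − 1] / 0.019 × (1+i) ) = 102000 / 387.866880 = 262.9768

CHF 262.98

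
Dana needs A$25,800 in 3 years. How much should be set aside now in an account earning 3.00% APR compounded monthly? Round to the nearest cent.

A$23,582.07

i = 0.03/12 = 0.0025 per month; n = 3·12 = 36.
PV = 25,800 / (1 + 0.0025)^36 = 25,800 / 1.094051 = 23,582.0730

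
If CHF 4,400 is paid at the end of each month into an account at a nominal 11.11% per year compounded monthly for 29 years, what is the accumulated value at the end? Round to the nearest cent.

CHF 11,266,576.90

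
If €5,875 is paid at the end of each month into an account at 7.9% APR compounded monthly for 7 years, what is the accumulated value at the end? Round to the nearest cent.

Periodic rate i = 0.079/12 = 0.00658333; n = 7 × 12 = 84 periods.
FV = 5875 × [(1+0.00658333)^84 − 1] / 0.00658333 = 5875 × 111.693076 = 656,196.8237

€656,196.82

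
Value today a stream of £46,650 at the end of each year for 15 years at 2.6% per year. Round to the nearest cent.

£573,365.08

PV = 46650 × [1 − (1+0.026)^(−15)] / 0.026 = 46650 × 12.290784 = 573,365.0805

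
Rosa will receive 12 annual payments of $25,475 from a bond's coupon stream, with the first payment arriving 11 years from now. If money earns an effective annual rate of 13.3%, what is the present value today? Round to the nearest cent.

$42,669.29

PV at t=10 (ordinary 12-year annuity): 25475 × a(12|0.133) = 25475 × 5.838487 = 148,735.4533
PV₀ = 148,735.4533 / (1+0.133)^10 = 148,735.4533 / 3.485773 = 42,669.2887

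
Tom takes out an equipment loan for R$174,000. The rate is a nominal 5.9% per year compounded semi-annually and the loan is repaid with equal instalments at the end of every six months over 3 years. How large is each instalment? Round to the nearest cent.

With 2 periods per year: i = 0.0295, n = 6.
Annuity-PV factor = 5.426180; PMT = 174000 / 5.426180 = 32,066.7560

R$32,066.76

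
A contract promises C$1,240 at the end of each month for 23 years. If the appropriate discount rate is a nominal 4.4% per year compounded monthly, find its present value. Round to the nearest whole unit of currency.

Periodic rate i = 0.044/12 = 0.00366667; n = 23 × 12 = 276 periods.
PV = 1240 × [1 − (1+0.00366667)^(−276)] / 0.00366667 = 1240 × 173.409642 = 215,027.9561

C$215,028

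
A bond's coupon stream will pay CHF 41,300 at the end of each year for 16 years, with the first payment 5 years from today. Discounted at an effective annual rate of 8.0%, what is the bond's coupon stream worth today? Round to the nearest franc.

CHF 268,699

Value one period before first payment (t=4): 41300 × [1 − (1+0.08)^(−16)] / 0.08 = 41300 × 8.851369 = 365,561.5461
PV₀ = 365,561.5461 / (1+0.08)^4 = 365,561.5461 / 1.360489 = 268,698.6494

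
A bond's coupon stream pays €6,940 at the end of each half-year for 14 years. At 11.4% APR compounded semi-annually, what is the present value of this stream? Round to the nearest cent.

€95,968.33

Periodic rate i = 0.114/2 = 0.057; n = 14 × 2 = 28 periods.
PV = 6940 × [1 − (1+0.057)^(−28)] / 0.057 = 6940 × 13.828289 = 95,968.3271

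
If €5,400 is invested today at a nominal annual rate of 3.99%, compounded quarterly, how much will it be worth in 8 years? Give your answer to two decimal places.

With 4 periods per year: i = 0.009975, n = 32.
FV = 5,400 × (1 + 0.009975)^32 = 7,418.8010

€7,418.80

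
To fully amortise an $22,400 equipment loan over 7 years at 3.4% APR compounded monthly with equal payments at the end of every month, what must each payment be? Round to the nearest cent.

$300.03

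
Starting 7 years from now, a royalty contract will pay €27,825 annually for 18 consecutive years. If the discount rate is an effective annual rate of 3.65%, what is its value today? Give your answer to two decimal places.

€292,327.24

Value one period before first payment (t=6): 27825 × [1 − (1+0.0365)^(−18)] / 0.0365 = 27825 × 13.027166 = 362,480.8916
Discount back 6 years: 362,480.8916 × (1+0.0365)^(−6) = 362,480.8916 × 0.806462 = 292,327.2351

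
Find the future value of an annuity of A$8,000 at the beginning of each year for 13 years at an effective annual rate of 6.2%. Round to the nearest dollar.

A$162,499

Accumulation factor s(13|0.062) × (1+i) = 20.312322; FV = 8000 × 20.312322 = 162,498.5733
Payments are at the start of each period, so multiply by (1+i).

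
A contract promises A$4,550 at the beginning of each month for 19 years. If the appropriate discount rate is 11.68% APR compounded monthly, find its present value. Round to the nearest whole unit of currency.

Periodic rate i = 0.1168/12 = 0.00973333; n = 19 × 12 = 228 periods.
Annuity factor a(228|0.00973333) × (1+i) = 92.341980; PV = 4550 × 92.341980 = 420,156.0068
(Beginning-of-period payments → annuity-due factor ×(1+i).)

A$420,156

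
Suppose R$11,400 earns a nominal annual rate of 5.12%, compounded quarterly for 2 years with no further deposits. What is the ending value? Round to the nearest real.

i = 0.0512/4 = 0.0128 per quarter; n = 2·4 = 8.
11,400 × (1+0.0128)^8 = 11,400 × 1.107107 = 12,621.0182

R$12,621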